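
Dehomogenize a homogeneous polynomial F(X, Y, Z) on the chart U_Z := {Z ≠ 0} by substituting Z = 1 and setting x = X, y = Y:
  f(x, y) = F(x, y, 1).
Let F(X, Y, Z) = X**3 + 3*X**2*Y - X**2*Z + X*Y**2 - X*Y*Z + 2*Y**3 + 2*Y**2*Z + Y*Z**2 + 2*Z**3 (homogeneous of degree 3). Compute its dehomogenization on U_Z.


f(x, y) = x**3 + 3*x**2*y - x**2 + x*y**2 - x*y + 2*y**3 + 2*y**2 + y + 2

On U_Z we set Z = 1. Each monomial c·X^i·Y^j·Z^k in F becomes c·x^i·y^j·1^k = c·x^i·y^j.
Substituting Z = 1: F(X, Y, 1) = x**3 + 3*x**2*y - x**2 + x*y**2 - x*y + 2*y**3 + 2*y**2 + y + 2.
Note: deg(f) ≤ deg(F) = 3; strict inequality happens when F is divisible by Z (lost terms).


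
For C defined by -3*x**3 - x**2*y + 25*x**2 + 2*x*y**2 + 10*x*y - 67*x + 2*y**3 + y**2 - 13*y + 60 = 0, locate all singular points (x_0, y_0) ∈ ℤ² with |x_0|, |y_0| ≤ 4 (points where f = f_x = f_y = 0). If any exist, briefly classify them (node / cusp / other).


Singular points: {(3, -1)}; classification: node.

Compute partial derivatives:
  f_x = -9*x**2 - 2*x*y + 50*x + 2*y**2 + 10*y - 67.
  f_y = -x**2 + 4*x*y + 10*x + 6*y**2 + 2*y - 13.
Scan x_0 ∈ {−4, ..., 4}. For each x_0, f_y(x_0, y) is a polynomial in y; find its integer roots y ∈ {−4, ..., 4}, then test f_x and f at those candidates.
  x = -4: f_y(-4, y) = 6*y**2 - 14*y - 69; no integer root y with |y| ≤ 4.
  x = -3: f_y(-3, y) = 6*y**2 - 10*y - 52; no integer root y with |y| ≤ 4.
  x = -2: f_y(-2, y) = 6*y**2 - 6*y - 37; no integer root y with |y| ≤ 4.
  x = -1: f_y(-1, y) = 6*y**2 - 2*y - 24; no integer root y with |y| ≤ 4.
  x = 0: f_y(0, y) = 6*y**2 + 2*y - 13; no integer root y with |y| ≤ 4.
  x = 1: f_y(1, y) = 6*y**2 + 6*y - 4; no integer root y with |y| ≤ 4.
  x = 2: f_y(2, y) = 6*y**2 + 10*y + 3; no integer root y with |y| ≤ 4.
  x = 3: f_y(3, y) = 6*y**2 + 14*y + 8; vanishes at y ∈ {-1}. (3, -1): f_x = 0, f = 0 — SINGULAR.
  x = 4: f_y(4, y) = 6*y**2 + 18*y + 11; no integer root y with |y| ≤ 4.
Only singular point on the grid: (3, -1).
Classify: substitute x = 3 + u, y = -1 + v and expand: f = -3*u**3 - u**2*v - u**2 + 2*u*v**2 + 2*v**3 + v**2.
No constant or linear terms (consistent with a singular point). Quadratic part: -u**2 + v**2. Cubic part: -3*u**3 - u**2*v + 2*u*v**2 + 2*v**3.
The quadratic part v**2 - u**2 = (v − u)(v + u) splits into two distinct linear factors, so there are two distinct tangent lines y − -1 = ±(x − 3) — this is a node (ordinary double point).
Classification: node.


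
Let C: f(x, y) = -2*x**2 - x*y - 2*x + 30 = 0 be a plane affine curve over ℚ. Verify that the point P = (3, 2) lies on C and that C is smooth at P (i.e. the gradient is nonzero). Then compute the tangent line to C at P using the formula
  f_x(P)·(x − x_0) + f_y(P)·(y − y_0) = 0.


Tangent line at P: -16*x - 3*y + 54 = 0.

Step 1: f(3, 2) = 0, so P lies on C.
Step 2: partial derivatives
  f_x(x, y) = -4*x - y - 2, f_y(x, y) = -x.
  f_x(P) = -16, f_y(P) = -3 (gradient nonzero, so P is smooth).
Step 3: tangent line at P: -16·(x − 3) + -3·(y − 2) = 0.
Expanding: -16*x - 3*y + 54 = 0.


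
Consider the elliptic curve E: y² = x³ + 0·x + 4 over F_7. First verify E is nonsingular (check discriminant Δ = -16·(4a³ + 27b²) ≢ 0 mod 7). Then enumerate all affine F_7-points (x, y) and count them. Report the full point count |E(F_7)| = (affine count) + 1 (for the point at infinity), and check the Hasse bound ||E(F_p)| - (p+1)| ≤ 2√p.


Affine points = {(0, 2), (0, 5)}; affine count = 2; |E(F_7)| = 3.

Discriminant check: Δ ∝ 4a³ + 27b² = 4·0³ + 27·4² = 4·0 + 27·16 ≡ 5 (mod 7). Nonzero ⇒ E is nonsingular.
For each x ∈ F_7, compute rhs = x³ + 0·x + 4 mod 7, then count y ∈ F_7 with y² ≡ rhs.
  x = 0: rhs = 4, matching y values: 2, 5 (2 points).
  x = 1: rhs = 5, matching y values: none (0 points).
  x = 2: rhs = 5, matching y values: none (0 points).
  x = 3: rhs = 3, matching y values: none (0 points).
  x = 4: rhs = 5, matching y values: none (0 points).
  x = 5: rhs = 3, matching y values: none (0 points).
  x = 6: rhs = 3, matching y values: none (0 points).
Total affine count: 2.
Full point count |E(F_7)| = 2 + 1 = 3.
Hasse bound: |3 − (7+1)| = |-5| = 5 ≤ 2√7 ≈ 5.2915 ✓.


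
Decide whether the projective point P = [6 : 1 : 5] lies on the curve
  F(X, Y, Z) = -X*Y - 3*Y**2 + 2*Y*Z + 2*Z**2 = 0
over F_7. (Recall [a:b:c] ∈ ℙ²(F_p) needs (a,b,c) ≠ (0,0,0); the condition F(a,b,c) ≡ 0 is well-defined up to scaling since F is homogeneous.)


F(6,1,5) ≡ 2 (mod 7); P is NOT on the curve.

Evaluate F(6, 1, 5) term-by-term (mod 7).
  -X*Y ↦ -1·6·1·1 = -6
  -3*Y**2 ↦ -3·1·1·1 = -3
  2*Y*Z ↦ 2·1·1·5 = 10
  2*Z**2 ↦ 2·1·1·25 = 50
Sum: F(6, 1, 5) = (-6) + (-3) + (10) + (50) = 51.
Reducing mod 7: 51 ≡ 2 (mod 7).
Since F(a, b, c) ≡ 2 ≠ 0 (mod 7), P does NOT lie on the curve.


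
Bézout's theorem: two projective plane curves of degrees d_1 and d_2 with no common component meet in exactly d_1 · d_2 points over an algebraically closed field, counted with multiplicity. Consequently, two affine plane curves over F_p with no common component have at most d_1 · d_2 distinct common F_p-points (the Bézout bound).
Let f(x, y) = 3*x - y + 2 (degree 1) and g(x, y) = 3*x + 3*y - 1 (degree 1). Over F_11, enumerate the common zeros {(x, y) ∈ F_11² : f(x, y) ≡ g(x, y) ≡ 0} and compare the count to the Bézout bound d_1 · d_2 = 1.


Common zeros: {(6, 9)}; count = 1; Bézout bound = 1.

deg(f) = 1, deg(g) = 1, so Bézout bound = 1.
Scan x ∈ F_11. For each x, list the y ∈ F_11 with f(x, y) ≡ 0 and those with g(x, y) ≡ 0 (mod 11); the common zeros in that column are the intersection.
  x = 0: f ≡ 0 at y ∈ {2}; g ≡ 0 at y ∈ {4}; common: ∅.
  x = 1: f ≡ 0 at y ∈ {5}; g ≡ 0 at y ∈ {3}; common: ∅.
  x = 2: f ≡ 0 at y ∈ {8}; g ≡ 0 at y ∈ {2}; common: ∅.
  x = 3: f ≡ 0 at y ∈ {0}; g ≡ 0 at y ∈ {1}; common: ∅.
  x = 4: f ≡ 0 at y ∈ {3}; g ≡ 0 at y ∈ {0}; common: ∅.
  x = 5: f ≡ 0 at y ∈ {6}; g ≡ 0 at y ∈ {10}; common: ∅.
  x = 6: f ≡ 0 at y ∈ {9}; g ≡ 0 at y ∈ {9}; common: {9}.
  x = 7: f ≡ 0 at y ∈ {1}; g ≡ 0 at y ∈ {8}; common: ∅.
  x = 8: f ≡ 0 at y ∈ {4}; g ≡ 0 at y ∈ {7}; common: ∅.
  x = 9: f ≡ 0 at y ∈ {7}; g ≡ 0 at y ∈ {6}; common: ∅.
  x = 10: f ≡ 0 at y ∈ {10}; g ≡ 0 at y ∈ {5}; common: ∅.
Collecting: common zeros = {(6, 9)}, so the count is 1.
Comparison with the Bézout bound: 1 ≤ 1 = deg(f)·deg(g), as expected for curves with no common component (the bound is attained).


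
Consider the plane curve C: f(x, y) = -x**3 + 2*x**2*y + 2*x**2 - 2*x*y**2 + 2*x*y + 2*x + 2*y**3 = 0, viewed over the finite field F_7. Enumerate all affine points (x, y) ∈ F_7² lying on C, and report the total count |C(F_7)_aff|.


Affine F_7-points: {(0, 0), (1, 1), (2, 1), (2, 2), (2, 6), (3, 5), (3, 6), (6, 4), (6, 5)}; count = 9.

For each of the 49 pairs (x, y) ∈ F_7², evaluate f(x, y) mod 7. Record the zeros.
  x = 0: [0↦0, 1↦2, 2↦2, 3↦5, 4↦2, 5↦5, 6↦5]  zeros at y ∈ {0}
  x = 1: [0↦3, 1↦0, 2↦5, 3↦2, 4↦3, 5↦6, 6↦2]  zeros at y ∈ {1}
  x = 2: [0↦4, 1↦0, 2↦0, 3↦2, 4↦4, 5↦4, 6↦0]  zeros at y ∈ {1, 2, 6}
  x = 3: [0↦4, 1↦3, 2↦2, 3↦6, 4↦6, 5↦0, 6↦0]  zeros at y ∈ {5, 6}
  x = 4: [0↦4, 1↦3, 2↦5, 3↦1, 4↦3, 5↦2, 6↦3]  zeros at y ∈ ∅
  x = 5: [0↦5, 1↦1, 2↦3, 3↦2, 4↦3, 5↦4, 6↦3]  zeros at y ∈ ∅
  x = 6: [0↦1, 1↦5, 2↦4, 3↦3, 4↦0, 5↦0, 6↦1]  zeros at y ∈ {4, 5}
Collecting zeros: affine points = {(0, 0), (1, 1), (2, 1), (2, 2), (2, 6), (3, 5), (3, 6), (6, 4), (6, 5)}.
Total count |C(F_7)_aff| = 9.


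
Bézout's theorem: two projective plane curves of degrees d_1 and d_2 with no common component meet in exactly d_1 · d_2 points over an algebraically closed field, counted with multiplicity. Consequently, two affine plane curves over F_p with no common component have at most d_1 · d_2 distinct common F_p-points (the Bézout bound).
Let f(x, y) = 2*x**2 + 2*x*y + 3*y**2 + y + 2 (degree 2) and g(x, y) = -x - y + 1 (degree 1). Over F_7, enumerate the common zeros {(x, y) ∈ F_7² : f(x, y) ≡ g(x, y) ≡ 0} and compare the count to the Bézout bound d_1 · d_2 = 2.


Common zeros: {(5, 3), (6, 2)}; count = 2; Bézout bound = 2.

deg(f) = 2, deg(g) = 1, so Bézout bound = 2.
Scan x ∈ F_7. For each x, list the y ∈ F_7 with f(x, y) ≡ 0 and those with g(x, y) ≡ 0 (mod 7); the common zeros in that column are the intersection.
  x = 0: f ≡ 0 at y ∈ ∅; g ≡ 0 at y ∈ {1}; common: ∅.
  x = 1: f ≡ 0 at y ∈ ∅; g ≡ 0 at y ∈ {0}; common: ∅.
  x = 2: f ≡ 0 at y ∈ ∅; g ≡ 0 at y ∈ {6}; common: ∅.
  x = 3: f ≡ 0 at y ∈ ∅; g ≡ 0 at y ∈ {5}; common: ∅.
  x = 4: f ≡ 0 at y ∈ {5, 6}; g ≡ 0 at y ∈ {4}; common: ∅.
  x = 5: f ≡ 0 at y ∈ {3, 5}; g ≡ 0 at y ∈ {3}; common: {3}.
  x = 6: f ≡ 0 at y ∈ {2, 3}; g ≡ 0 at y ∈ {2}; common: {2}.
Collecting: common zeros = {(5, 3), (6, 2)}, so the count is 2.
Comparison with the Bézout bound: 2 ≤ 2 = deg(f)·deg(g), as expected for curves with no common component (the bound is attained).


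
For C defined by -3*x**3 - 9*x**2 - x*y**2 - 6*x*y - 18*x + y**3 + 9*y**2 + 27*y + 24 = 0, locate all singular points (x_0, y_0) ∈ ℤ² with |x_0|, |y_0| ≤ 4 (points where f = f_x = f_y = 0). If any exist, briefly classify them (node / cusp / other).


Singular points: {(-1, -3)}; classification: cusp.

Compute partial derivatives:
  f_x = -9*x**2 - 18*x - y**2 - 6*y - 18.
  f_y = -2*x*y - 6*x + 3*y**2 + 18*y + 27.
Scan x_0 ∈ {−4, ..., 4}. For each x_0, f_y(x_0, y) is a polynomial in y; find its integer roots y ∈ {−4, ..., 4}, then test f_x and f at those candidates.
  x = -4: f_y(-4, y) = 3*y**2 + 26*y + 51; vanishes at y ∈ {-3}. (-4, -3): f_x = -81 ≠ 0.
  x = -3: f_y(-3, y) = 3*y**2 + 24*y + 45; vanishes at y ∈ {-3}. (-3, -3): f_x = -36 ≠ 0.
  x = -2: f_y(-2, y) = 3*y**2 + 22*y + 39; vanishes at y ∈ {-3}. (-2, -3): f_x = -9 ≠ 0.
  x = -1: f_y(-1, y) = 3*y**2 + 20*y + 33; vanishes at y ∈ {-3}. (-1, -3): f_x = 0, f = 0 — SINGULAR.
  x = 0: f_y(0, y) = 3*y**2 + 18*y + 27; vanishes at y ∈ {-3}. (0, -3): f_x = -9 ≠ 0.
  x = 1: f_y(1, y) = 3*y**2 + 16*y + 21; vanishes at y ∈ {-3}. (1, -3): f_x = -36 ≠ 0.
  x = 2: f_y(2, y) = 3*y**2 + 14*y + 15; vanishes at y ∈ {-3}. (2, -3): f_x = -81 ≠ 0.
  x = 3: f_y(3, y) = 3*y**2 + 12*y + 9; vanishes at y ∈ {-3, -1}. (3, -3): f_x = -144 ≠ 0; (3, -1): f_x = -148 ≠ 0.
  x = 4: f_y(4, y) = 3*y**2 + 10*y + 3; vanishes at y ∈ {-3}. (4, -3): f_x = -225 ≠ 0.
Only singular point on the grid: (-1, -3).
Classify: substitute x = -1 + u, y = -3 + v and expand: f = -3*u**3 - u*v**2 + v**3 + v**2.
No constant or linear terms (consistent with a singular point). Quadratic part: v**2. Cubic part: -3*u**3 - u*v**2 + v**3.
The quadratic part v**2 is a perfect square, so there is a single (double) tangent line v = 0, i.e. y = -3. Restricting the cubic part to that line (v = 0) leaves -3*u**3 ≠ 0, so f is not divisible by v and the branch is v² ≈ 3*u**3 to lowest order — this is a cusp.
Classification: cusp.


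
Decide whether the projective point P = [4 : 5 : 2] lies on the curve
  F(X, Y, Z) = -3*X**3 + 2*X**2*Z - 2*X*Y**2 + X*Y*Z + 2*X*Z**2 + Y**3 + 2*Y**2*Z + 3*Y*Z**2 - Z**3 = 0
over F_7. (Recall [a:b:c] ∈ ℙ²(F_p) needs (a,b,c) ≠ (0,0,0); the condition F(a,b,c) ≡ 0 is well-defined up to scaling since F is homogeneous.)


F(4,5,2) ≡ 0 (mod 7); P is on the curve.

Evaluate F(4, 5, 2) term-by-term (mod 7).
  -3*X**3 ↦ -3·64·1·1 = -192
  2*X**2*Z ↦ 2·16·1·2 = 64
  -2*X*Y**2 ↦ -2·4·25·1 = -200
  X*Y*Z ↦ 1·4·5·2 = 40
  2*X*Z**2 ↦ 2·4·1·4 = 32
  Y**3 ↦ 1·1·125·1 = 125
  2*Y**2*Z ↦ 2·1·25·2 = 100
  3*Y*Z**2 ↦ 3·1·5·4 = 60
  -Z**3 ↦ -1·1·1·8 = -8
Sum: F(4, 5, 2) = (-192) + (64) + (-200) + (40) + (32) + (125) + (100) + (60) + (-8) = 21.
Reducing mod 7: 21 ≡ 0 (mod 7).
Since F(a, b, c) ≡ 0 (mod 7), P lies on the curve.


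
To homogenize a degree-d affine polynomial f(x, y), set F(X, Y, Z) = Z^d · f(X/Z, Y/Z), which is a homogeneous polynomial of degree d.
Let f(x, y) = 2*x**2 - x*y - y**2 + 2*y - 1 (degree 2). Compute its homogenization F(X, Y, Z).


F(X, Y, Z) = 2*X**2 - X*Y - Y**2 + 2*Y*Z - Z**2

deg(f) = 2.
Substitute x = X/Z, y = Y/Z into f, then multiply by Z^2.
  monomial 2·x^2·y^0 ↦ 2·X^2·Y^0·Z^0.
  monomial -1·x^1·y^1 ↦ -1·X^1·Y^1·Z^0.
  monomial -1·x^0·y^2 ↦ -1·X^0·Y^2·Z^0.
  monomial 2·x^0·y^1 ↦ 2·X^0·Y^1·Z^1.
  monomial -1·x^0·y^0 ↦ -1·X^0·Y^0·Z^2.
Collecting: F(X, Y, Z) = 2*X**2 - X*Y - Y**2 + 2*Y*Z - Z**2.


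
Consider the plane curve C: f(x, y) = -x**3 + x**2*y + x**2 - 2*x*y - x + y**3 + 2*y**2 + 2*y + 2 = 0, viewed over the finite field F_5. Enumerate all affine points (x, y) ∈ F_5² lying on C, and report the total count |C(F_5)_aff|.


Affine F_5-points: {(1, 1), (2, 4), (4, 0), (4, 3)}; count = 4.

For each of the 25 pairs (x, y) ∈ F_5², evaluate f(x, y) mod 5. Record the zeros.
  x = 0: [0↦2, 1↦2, 2↦2, 3↦3, 4↦1]  zeros at y ∈ ∅
  x = 1: [0↦1, 1↦0, 2↦4, 3↦4, 4↦1]  zeros at y ∈ {1}
  x = 2: [0↦1, 1↦1, 2↦1, 3↦2, 4↦0]  zeros at y ∈ {4}
  x = 3: [0↦1, 1↦4, 2↦2, 3↦1, 4↦2]  zeros at y ∈ ∅
  x = 4: [0↦0, 1↦3, 2↦1, 3↦0, 4↦1]  zeros at y ∈ {0, 3}
Collecting zeros: affine points = {(1, 1), (2, 4), (4, 0), (4, 3)}.
Total count |C(F_5)_aff| = 4.


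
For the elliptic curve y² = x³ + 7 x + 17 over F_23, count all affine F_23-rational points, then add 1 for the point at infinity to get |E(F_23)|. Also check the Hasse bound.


Affine points = {(1, 5), (1, 18), (2, 4), (2, 19), (5, 4), (5, 19), (7, 8), (7, 15), (9, 2), (9, 21), (10, 11), (10, 12), (12, 9), (12, 14), (15, 1), (15, 22), (16, 4), (16, 19), (17, 9), (17, 14), (18, 8), (18, 15), (21, 8), (21, 15), (22, 3), (22, 20)}; affine count = 26; |E(F_23)| = 27.

Discriminant check: Δ ∝ 4a³ + 27b² = 4·7³ + 27·17² = 4·343 + 27·289 ≡ 21 (mod 23). Nonzero ⇒ E is nonsingular.
For each x ∈ F_23, compute rhs = x³ + 7·x + 17 mod 23, then count y ∈ F_23 with y² ≡ rhs.
  x = 0: rhs = 17, matching y values: none (0 points).
  x = 1: rhs = 2, matching y values: 5, 18 (2 points).
  x = 2: rhs = 16, matching y values: 4, 19 (2 points).
  x = 3: rhs = 19, matching y values: none (0 points).
  x = 4: rhs = 17, matching y values: none (0 points).
  x = 5: rhs = 16, matching y values: 4, 19 (2 points).
  x = 6: rhs = 22, matching y values: none (0 points).
  x = 7: rhs = 18, matching y values: 8, 15 (2 points).
  x = 8: rhs = 10, matching y values: none (0 points).
  x = 9: rhs = 4, matching y values: 2, 21 (2 points).
  x = 10: rhs = 6, matching y values: 11, 12 (2 points).
  x = 11: rhs = 22, matching y values: none (0 points).
  x = 12: rhs = 12, matching y values: 9, 14 (2 points).
  x = 13: rhs = 5, matching y values: none (0 points).
  x = 14: rhs = 7, matching y values: none (0 points).
  x = 15: rhs = 1, matching y values: 1, 22 (2 points).
  x = 16: rhs = 16, matching y values: 4, 19 (2 points).
  x = 17: rhs = 12, matching y values: 9, 14 (2 points).
  x = 18: rhs = 18, matching y values: 8, 15 (2 points).
  x = 19: rhs = 17, matching y values: none (0 points).
  x = 20: rhs = 15, matching y values: none (0 points).
  x = 21: rhs = 18, matching y values: 8, 15 (2 points).
  x = 22: rhs = 9, matching y values: 3, 20 (2 points).
Total affine count: 26.
Full point count |E(F_23)| = 26 + 1 = 27.
Hasse bound: |27 − (23+1)| = |3| = 3 ≤ 2√23 ≈ 9.5917 ✓.


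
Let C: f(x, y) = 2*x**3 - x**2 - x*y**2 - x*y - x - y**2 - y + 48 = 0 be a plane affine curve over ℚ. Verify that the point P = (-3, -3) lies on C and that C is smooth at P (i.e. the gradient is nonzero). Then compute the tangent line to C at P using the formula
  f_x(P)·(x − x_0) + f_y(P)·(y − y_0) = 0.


Tangent line at P: 53*x - 10*y + 129 = 0.

Step 1: f(-3, -3) = 0, so P lies on C.
Step 2: partial derivatives
  f_x(x, y) = 6*x**2 - 2*x - y**2 - y - 1, f_y(x, y) = -2*x*y - x - 2*y - 1.
  f_x(P) = 53, f_y(P) = -10 (gradient nonzero, so P is smooth).
Step 3: tangent line at P: 53·(x − -3) + -10·(y − -3) = 0.
Expanding: 53*x - 10*y + 129 = 0.


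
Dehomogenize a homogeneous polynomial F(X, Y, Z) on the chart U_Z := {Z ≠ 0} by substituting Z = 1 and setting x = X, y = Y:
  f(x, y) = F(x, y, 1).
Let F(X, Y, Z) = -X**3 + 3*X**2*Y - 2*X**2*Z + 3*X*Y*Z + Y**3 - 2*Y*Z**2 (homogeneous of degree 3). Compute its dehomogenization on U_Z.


f(x, y) = -x**3 + 3*x**2*y - 2*x**2 + 3*x*y + y**3 - 2*y

On U_Z we set Z = 1. Each monomial c·X^i·Y^j·Z^k in F becomes c·x^i·y^j·1^k = c·x^i·y^j.
Substituting Z = 1: F(X, Y, 1) = -x**3 + 3*x**2*y - 2*x**2 + 3*x*y + y**3 - 2*y.
Note: deg(f) ≤ deg(F) = 3; strict inequality happens when F is divisible by Z (lost terms).


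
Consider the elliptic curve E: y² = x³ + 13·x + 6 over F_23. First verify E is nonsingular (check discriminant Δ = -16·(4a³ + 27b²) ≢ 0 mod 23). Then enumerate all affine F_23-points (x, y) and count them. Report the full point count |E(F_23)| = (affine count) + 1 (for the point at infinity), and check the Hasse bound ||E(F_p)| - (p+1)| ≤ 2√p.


Affine points = {(0, 11), (0, 12), (3, 7), (3, 16), (5, 9), (5, 14), (6, 1), (6, 22), (7, 7), (7, 16), (8, 1), (8, 22), (9, 1), (9, 22), (10, 3), (10, 20), (11, 10), (11, 13), (12, 2), (12, 21), (13, 7), (13, 16), (16, 3), (16, 20), (18, 0), (20, 3), (20, 20), (21, 8), (21, 15)}; affine count = 29; |E(F_23)| = 30.

Discriminant check: Δ ∝ 4a³ + 27b² = 4·13³ + 27·6² = 4·2197 + 27·36 ≡ 8 (mod 23). Nonzero ⇒ E is nonsingular.
For each x ∈ F_23, compute rhs = x³ + 13·x + 6 mod 23, then count y ∈ F_23 with y² ≡ rhs.
  x = 0: rhs = 6, matching y values: 11, 12 (2 points).
  x = 1: rhs = 20, matching y values: none (0 points).
  x = 2: rhs = 17, matching y values: none (0 points).
  x = 3: rhs = 3, matching y values: 7, 16 (2 points).
  x = 4: rhs = 7, matching y values: none (0 points).
  x = 5: rhs = 12, matching y values: 9, 14 (2 points).
  x = 6: rhs = 1, matching y values: 1, 22 (2 points).
  x = 7: rhs = 3, matching y values: 7, 16 (2 points).
  x = 8: rhs = 1, matching y values: 1, 22 (2 points).
  x = 9: rhs = 1, matching y values: 1, 22 (2 points).
  x = 10: rhs = 9, matching y values: 3, 20 (2 points).
  x = 11: rhs = 8, matching y values: 10, 13 (2 points).
  x = 12: rhs = 4, matching y values: 2, 21 (2 points).
  x = 13: rhs = 3, matching y values: 7, 16 (2 points).
  x = 14: rhs = 11, matching y values: none (0 points).
  x = 15: rhs = 11, matching y values: none (0 points).
  x = 16: rhs = 9, matching y values: 3, 20 (2 points).
  x = 17: rhs = 11, matching y values: none (0 points).
  x = 18: rhs = 0, matching y values: 0 (1 points).
  x = 19: rhs = 5, matching y values: none (0 points).
  x = 20: rhs = 9, matching y values: 3, 20 (2 points).
  x = 21: rhs = 18, matching y values: 8, 15 (2 points).
  x = 22: rhs = 15, matching y values: none (0 points).
Total affine count: 29.
Full point count |E(F_23)| = 29 + 1 = 30.
Hasse bound: |30 − (23+1)| = |6| = 6 ≤ 2√23 ≈ 9.5917 ✓.


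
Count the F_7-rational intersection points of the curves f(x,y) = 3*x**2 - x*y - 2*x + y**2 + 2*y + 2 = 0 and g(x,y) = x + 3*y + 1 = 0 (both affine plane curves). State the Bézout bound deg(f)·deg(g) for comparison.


Common zeros: {(5, 5), (6, 0)}; count = 2; Bézout bound = 2.

deg(f) = 2, deg(g) = 1, so Bézout bound = 2.
Scan x ∈ F_7. For each x, list the y ∈ F_7 with f(x, y) ≡ 0 and those with g(x, y) ≡ 0 (mod 7); the common zeros in that column are the intersection.
  x = 0: f ≡ 0 at y ∈ ∅; g ≡ 0 at y ∈ {2}; common: ∅.
  x = 1: f ≡ 0 at y ∈ ∅; g ≡ 0 at y ∈ {4}; common: ∅.
  x = 2: f ≡ 0 at y ∈ {2, 5}; g ≡ 0 at y ∈ {6}; common: ∅.
  x = 3: f ≡ 0 at y ∈ {4}; g ≡ 0 at y ∈ {1}; common: ∅.
  x = 4: f ≡ 0 at y ∈ {0, 2}; g ≡ 0 at y ∈ {3}; common: ∅.
  x = 5: f ≡ 0 at y ∈ {5}; g ≡ 0 at y ∈ {5}; common: {5}.
  x = 6: f ≡ 0 at y ∈ {0, 4}; g ≡ 0 at y ∈ {0}; common: {0}.
Collecting: common zeros = {(5, 5), (6, 0)}, so the count is 2.
Comparison with the Bézout bound: 2 ≤ 2 = deg(f)·deg(g), as expected for curves with no common component (the bound is attained).


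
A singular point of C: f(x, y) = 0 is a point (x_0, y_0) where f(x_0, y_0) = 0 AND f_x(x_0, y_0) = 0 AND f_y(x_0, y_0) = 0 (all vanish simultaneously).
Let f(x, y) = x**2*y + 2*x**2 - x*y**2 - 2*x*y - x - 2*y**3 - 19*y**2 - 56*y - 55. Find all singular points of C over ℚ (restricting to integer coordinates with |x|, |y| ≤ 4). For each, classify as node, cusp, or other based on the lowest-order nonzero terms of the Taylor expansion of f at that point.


Singular points: {(-2, -3)}; classification: node.

Compute partial derivatives:
  f_x = 2*x*y + 4*x - y**2 - 2*y - 1.
  f_y = x**2 - 2*x*y - 2*x - 6*y**2 - 38*y - 56.
Scan x_0 ∈ {−4, ..., 4}. For each x_0, f_y(x_0, y) is a polynomial in y; find its integer roots y ∈ {−4, ..., 4}, then test f_x and f at those candidates.
  x = -4: f_y(-4, y) = -6*y**2 - 30*y - 32; no integer root y with |y| ≤ 4.
  x = -3: f_y(-3, y) = -6*y**2 - 32*y - 41; no integer root y with |y| ≤ 4.
  x = -2: f_y(-2, y) = -6*y**2 - 34*y - 48; vanishes at y ∈ {-3}. (-2, -3): f_x = 0, f = 0 — SINGULAR.
  x = -1: f_y(-1, y) = -6*y**2 - 36*y - 53; no integer root y with |y| ≤ 4.
  x = 0: f_y(0, y) = -6*y**2 - 38*y - 56; vanishes at y ∈ {-4}. (0, -4): f_x = -9 ≠ 0.
  x = 1: f_y(1, y) = -6*y**2 - 40*y - 57; no integer root y with |y| ≤ 4.
  x = 2: f_y(2, y) = -6*y**2 - 42*y - 56; no integer root y with |y| ≤ 4.
  x = 3: f_y(3, y) = -6*y**2 - 44*y - 53; no integer root y with |y| ≤ 4.
  x = 4: f_y(4, y) = -6*y**2 - 46*y - 48; no integer root y with |y| ≤ 4.
Only singular point on the grid: (-2, -3).
Classify: substitute x = -2 + u, y = -3 + v and expand: f = u**2*v - u**2 - u*v**2 - 2*v**3 + v**2.
No constant or linear terms (consistent with a singular point). Quadratic part: -u**2 + v**2. Cubic part: u**2*v - u*v**2 - 2*v**3.
The quadratic part v**2 - u**2 = (v − u)(v + u) splits into two distinct linear factors, so there are two distinct tangent lines y − -3 = ±(x − -2) — this is a node (ordinary double point).
Classification: node.


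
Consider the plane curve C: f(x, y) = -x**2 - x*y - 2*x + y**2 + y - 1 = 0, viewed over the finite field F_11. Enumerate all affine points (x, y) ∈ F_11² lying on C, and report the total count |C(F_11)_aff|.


Affine F_11-points: {(0, 3), (0, 7), (1, 2), (1, 9), (2, 5), (2, 7), (6, 2), (6, 3), (10, 0), (10, 9)}; count = 10.

For each of the 121 pairs (x, y) ∈ F_11², evaluate f(x, y) mod 11. Record the zeros.
  x = 0: [0↦10, 1↦1, 2↦5, 3↦0, 4↦8, 5↦7, 6↦8, 7↦0, 8↦5, 9↦1, 10↦10]  zeros at y ∈ {3, 7}
  x = 1: [0↦7, 1↦8, 2↦0, 3↦5, 4↦1, 5↦10, 6↦10, 7↦1, 8↦5, 9↦0, 10↦8]  zeros at y ∈ {2, 9}
  x = 2: [0↦2, 1↦2, 2↦4, 3↦8, 4↦3, 5↦0, 6↦10, 7↦0, 8↦3, 9↦8, 10↦4]  zeros at y ∈ {5, 7}
  x = 3: [0↦6, 1↦5, 2↦6, 3↦9, 4↦3, 5↦10, 6↦8, 7↦8, 8↦10, 9↦3, 10↦9]  zeros at y ∈ ∅
  x = 4: [0↦8, 1↦6, 2↦6, 3↦8, 4↦1, 5↦7, 6↦4, 7↦3, 8↦4, 9↦7, 10↦1]  zeros at y ∈ ∅
  x = 5: [0↦8, 1↦5, 2↦4, 3↦5, 4↦8, 5↦2, 6↦9, 7↦7, 8↦7, 9↦9, 10↦2]  zeros at y ∈ ∅
  x = 6: [0↦6, 1↦2, 2↦0, 3↦0, 4↦2, 5↦6, 6↦1, 7↦9, 8↦8, 9↦9, 10↦1]  zeros at y ∈ {2, 3}
  x = 7: [0↦2, 1↦8, 2↦5, 3↦4, 4↦5, 5↦8, 6↦2, 7↦9, 8↦7, 9↦7, 10↦9]  zeros at y ∈ ∅
  x = 8: [0↦7, 1↦1, 2↦8, 3↦6, 4↦6, 5↦8, 6↦1, 7↦7, 8↦4, 9↦3, 10↦4]  zeros at y ∈ ∅
  x = 9: [0↦10, 1↦3, 2↦9, 3↦6, 4↦5, 5↦6, 6↦9, 7↦3, 8↦10, 9↦8, 10↦8]  zeros at y ∈ ∅
  x = 10: [0↦0, 1↦3, 2↦8, 3↦4, 4↦2, 5↦2, 6↦4, 7↦8, 8↦3, 9↦0, 10↦10]  zeros at y ∈ {0, 9}
Collecting zeros: affine points = {(0, 3), (0, 7), (1, 2), (1, 9), (2, 5), (2, 7), (6, 2), (6, 3), (10, 0), (10, 9)}.
Total count |C(F_11)_aff| = 10.


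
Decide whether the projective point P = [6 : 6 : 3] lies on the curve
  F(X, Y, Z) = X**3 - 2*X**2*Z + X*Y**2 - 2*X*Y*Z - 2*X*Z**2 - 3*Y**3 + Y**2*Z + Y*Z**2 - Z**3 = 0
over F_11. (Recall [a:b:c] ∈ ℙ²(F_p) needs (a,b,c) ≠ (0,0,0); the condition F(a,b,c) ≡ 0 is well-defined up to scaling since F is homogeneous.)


F(6,6,3) ≡ 6 (mod 11); P is NOT on the curve.

Evaluate F(6, 6, 3) term-by-term (mod 11).
  X**3 ↦ 1·216·1·1 = 216
  -2*X**2*Z ↦ -2·36·1·3 = -216
  X*Y**2 ↦ 1·6·36·1 = 216
  -2*X*Y*Z ↦ -2·6·6·3 = -216
  -2*X*Z**2 ↦ -2·6·1·9 = -108
  -3*Y**3 ↦ -3·1·216·1 = -648
  Y**2*Z ↦ 1·1·36·3 = 108
  Y*Z**2 ↦ 1·1·6·9 = 54
  -Z**3 ↦ -1·1·1·27 = -27
Sum: F(6, 6, 3) = (216) + (-216) + (216) + (-216) + (-108) + (-648) + (108) + (54) + (-27) = -621.
Reducing mod 11: -621 ≡ 6 (mod 11).
Since F(a, b, c) ≡ 6 ≠ 0 (mod 11), P does NOT lie on the curve.


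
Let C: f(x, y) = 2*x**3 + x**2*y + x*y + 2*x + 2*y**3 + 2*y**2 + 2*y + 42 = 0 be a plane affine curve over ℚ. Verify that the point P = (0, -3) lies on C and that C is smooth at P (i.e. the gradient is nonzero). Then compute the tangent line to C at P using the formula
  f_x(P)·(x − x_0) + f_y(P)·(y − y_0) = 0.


Tangent line at P: -x + 44*y + 132 = 0.

Step 1: f(0, -3) = 0, so P lies on C.
Step 2: partial derivatives
  f_x(x, y) = 6*x**2 + 2*x*y + y + 2, f_y(x, y) = x**2 + x + 6*y**2 + 4*y + 2.
  f_x(P) = -1, f_y(P) = 44 (gradient nonzero, so P is smooth).
Step 3: tangent line at P: -1·(x − 0) + 44·(y − -3) = 0.
Expanding: -x + 44*y + 132 = 0.


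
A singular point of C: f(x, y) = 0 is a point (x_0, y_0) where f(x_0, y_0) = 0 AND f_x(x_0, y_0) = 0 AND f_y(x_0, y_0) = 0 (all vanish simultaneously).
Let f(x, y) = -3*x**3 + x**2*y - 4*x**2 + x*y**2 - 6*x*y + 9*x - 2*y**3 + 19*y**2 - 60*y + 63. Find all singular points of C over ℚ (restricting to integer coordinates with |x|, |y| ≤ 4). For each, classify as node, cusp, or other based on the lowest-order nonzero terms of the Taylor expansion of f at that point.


Singular points: {(0, 3)}; classification: node.

Compute partial derivatives:
  f_x = -9*x**2 + 2*x*y - 8*x + y**2 - 6*y + 9.
  f_y = x**2 + 2*x*y - 6*x - 6*y**2 + 38*y - 60.
Scan x_0 ∈ {−4, ..., 4}. For each x_0, f_y(x_0, y) is a polynomial in y; find its integer roots y ∈ {−4, ..., 4}, then test f_x and f at those candidates.
  x = -4: f_y(-4, y) = -6*y**2 + 30*y - 20; no integer root y with |y| ≤ 4.
  x = -3: f_y(-3, y) = -6*y**2 + 32*y - 33; no integer root y with |y| ≤ 4.
  x = -2: f_y(-2, y) = -6*y**2 + 34*y - 44; vanishes at y ∈ {2}. (-2, 2): f_x = -27 ≠ 0.
  x = -1: f_y(-1, y) = -6*y**2 + 36*y - 53; no integer root y with |y| ≤ 4.
  x = 0: f_y(0, y) = -6*y**2 + 38*y - 60; vanishes at y ∈ {3}. (0, 3): f_x = 0, f = 0 — SINGULAR.
  x = 1: f_y(1, y) = -6*y**2 + 40*y - 65; no integer root y with |y| ≤ 4.
  x = 2: f_y(2, y) = -6*y**2 + 42*y - 68; no integer root y with |y| ≤ 4.
  x = 3: f_y(3, y) = -6*y**2 + 44*y - 69; no integer root y with |y| ≤ 4.
  x = 4: f_y(4, y) = -6*y**2 + 46*y - 68; vanishes at y ∈ {2}. (4, 2): f_x = -159 ≠ 0.
Only singular point on the grid: (0, 3).
Classify: substitute x = 0 + u, y = 3 + v and expand: f = -3*u**3 + u**2*v - u**2 + u*v**2 - 2*v**3 + v**2.
No constant or linear terms (consistent with a singular point). Quadratic part: -u**2 + v**2. Cubic part: -3*u**3 + u**2*v + u*v**2 - 2*v**3.
The quadratic part v**2 - u**2 = (v − u)(v + u) splits into two distinct linear factors, so there are two distinct tangent lines y − 3 = ±(x − 0) — this is a node (ordinary double point).
Classification: node.


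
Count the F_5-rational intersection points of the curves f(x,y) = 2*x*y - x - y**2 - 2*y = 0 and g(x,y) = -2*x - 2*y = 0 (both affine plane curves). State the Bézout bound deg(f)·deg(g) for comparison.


Common zeros: {(0, 0), (2, 3)}; count = 2; Bézout bound = 2.

deg(f) = 2, deg(g) = 1, so Bézout bound = 2.
Scan x ∈ F_5. For each x, list the y ∈ F_5 with f(x, y) ≡ 0 and those with g(x, y) ≡ 0 (mod 5); the common zeros in that column are the intersection.
  x = 0: f ≡ 0 at y ∈ {0, 3}; g ≡ 0 at y ∈ {0}; common: {0}.
  x = 1: f ≡ 0 at y ∈ {2, 3}; g ≡ 0 at y ∈ {4}; common: ∅.
  x = 2: f ≡ 0 at y ∈ {3, 4}; g ≡ 0 at y ∈ {3}; common: {3}.
  x = 3: f ≡ 0 at y ∈ {1, 3}; g ≡ 0 at y ∈ {2}; common: ∅.
  x = 4: f ≡ 0 at y ∈ {3}; g ≡ 0 at y ∈ {1}; common: ∅.
Collecting: common zeros = {(0, 0), (2, 3)}, so the count is 2.
Comparison with the Bézout bound: 2 ≤ 2 = deg(f)·deg(g), as expected for curves with no common component (the bound is attained).


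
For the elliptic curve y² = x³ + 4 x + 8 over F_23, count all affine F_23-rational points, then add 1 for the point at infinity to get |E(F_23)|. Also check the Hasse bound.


Affine points = {(0, 10), (0, 13), (1, 6), (1, 17), (2, 1), (2, 22), (3, 1), (3, 22), (6, 8), (6, 15), (8, 0), (10, 6), (10, 17), (11, 7), (11, 16), (12, 6), (12, 17), (13, 7), (13, 16), (14, 5), (14, 18), (15, 4), (15, 19), (18, 1), (18, 22), (22, 7), (22, 16)}; affine count = 27; |E(F_23)| = 28.

Discriminant check: Δ ∝ 4a³ + 27b² = 4·4³ + 27·8² = 4·64 + 27·64 ≡ 6 (mod 23). Nonzero ⇒ E is nonsingular.
For each x ∈ F_23, compute rhs = x³ + 4·x + 8 mod 23, then count y ∈ F_23 with y² ≡ rhs.
  x = 0: rhs = 8, matching y values: 10, 13 (2 points).
  x = 1: rhs = 13, matching y values: 6, 17 (2 points).
  x = 2: rhs = 1, matching y values: 1, 22 (2 points).
  x = 3: rhs = 1, matching y values: 1, 22 (2 points).
  x = 4: rhs = 19, matching y values: none (0 points).
  x = 5: rhs = 15, matching y values: none (0 points).
  x = 6: rhs = 18, matching y values: 8, 15 (2 points).
  x = 7: rhs = 11, matching y values: none (0 points).
  x = 8: rhs = 0, matching y values: 0 (1 points).
  x = 9: rhs = 14, matching y values: none (0 points).
  x = 10: rhs = 13, matching y values: 6, 17 (2 points).
  x = 11: rhs = 3, matching y values: 7, 16 (2 points).
  x = 12: rhs = 13, matching y values: 6, 17 (2 points).
  x = 13: rhs = 3, matching y values: 7, 16 (2 points).
  x = 14: rhs = 2, matching y values: 5, 18 (2 points).
  x = 15: rhs = 16, matching y values: 4, 19 (2 points).
  x = 16: rhs = 5, matching y values: none (0 points).
  x = 17: rhs = 21, matching y values: none (0 points).
  x = 18: rhs = 1, matching y values: 1, 22 (2 points).
  x = 19: rhs = 20, matching y values: none (0 points).
  x = 20: rhs = 15, matching y values: none (0 points).
  x = 21: rhs = 15, matching y values: none (0 points).
  x = 22: rhs = 3, matching y values: 7, 16 (2 points).
Total affine count: 27.
Full point count |E(F_23)| = 27 + 1 = 28.
Hasse bound: |28 − (23+1)| = |4| = 4 ≤ 2√23 ≈ 9.5917 ✓.


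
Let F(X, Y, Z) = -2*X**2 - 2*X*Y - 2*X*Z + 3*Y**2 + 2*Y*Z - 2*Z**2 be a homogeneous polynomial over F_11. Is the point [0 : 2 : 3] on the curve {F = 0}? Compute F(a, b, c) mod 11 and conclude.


F(0,2,3) ≡ 6 (mod 11); P is NOT on the curve.

Evaluate F(0, 2, 3) term-by-term (mod 11).
  -2*X**2 ↦ -2·0·1·1 = 0
  -2*X*Y ↦ -2·0·2·1 = 0
  -2*X*Z ↦ -2·0·1·3 = 0
  3*Y**2 ↦ 3·1·4·1 = 12
  2*Y*Z ↦ 2·1·2·3 = 12
  -2*Z**2 ↦ -2·1·1·9 = -18
Sum: F(0, 2, 3) = (0) + (0) + (0) + (12) + (12) + (-18) = 6.
Reducing mod 11: 6 ≡ 6 (mod 11).
Since F(a, b, c) ≡ 6 ≠ 0 (mod 11), P does NOT lie on the curve.


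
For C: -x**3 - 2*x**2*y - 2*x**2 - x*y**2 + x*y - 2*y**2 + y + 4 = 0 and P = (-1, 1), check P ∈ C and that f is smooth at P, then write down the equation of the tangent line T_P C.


Tangent line at P: 5*x - 4*y + 9 = 0.

Step 1: f(-1, 1) = 0, so P lies on C.
Step 2: partial derivatives
  f_x(x, y) = -3*x**2 - 4*x*y - 4*x - y**2 + y, f_y(x, y) = -2*x**2 - 2*x*y + x - 4*y + 1.
  f_x(P) = 5, f_y(P) = -4 (gradient nonzero, so P is smooth).
Step 3: tangent line at P: 5·(x − -1) + -4·(y − 1) = 0.
Expanding: 5*x - 4*y + 9 = 0.


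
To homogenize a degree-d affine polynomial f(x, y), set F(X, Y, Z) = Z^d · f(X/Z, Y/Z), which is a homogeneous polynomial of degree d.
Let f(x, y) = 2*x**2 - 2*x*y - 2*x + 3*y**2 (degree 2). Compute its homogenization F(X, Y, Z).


F(X, Y, Z) = 2*X**2 - 2*X*Y - 2*X*Z + 3*Y**2

deg(f) = 2.
Substitute x = X/Z, y = Y/Z into f, then multiply by Z^2.
  monomial 2·x^2·y^0 ↦ 2·X^2·Y^0·Z^0.
  monomial -2·x^1·y^1 ↦ -2·X^1·Y^1·Z^0.
  monomial -2·x^1·y^0 ↦ -2·X^1·Y^0·Z^1.
  monomial 3·x^0·y^2 ↦ 3·X^0·Y^2·Z^0.
Collecting: F(X, Y, Z) = 2*X**2 - 2*X*Y - 2*X*Z + 3*Y**2.


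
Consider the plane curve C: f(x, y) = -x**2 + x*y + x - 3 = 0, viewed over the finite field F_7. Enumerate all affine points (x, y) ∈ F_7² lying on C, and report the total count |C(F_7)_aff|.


Affine F_7-points: {(1, 3), (2, 6), (3, 3), (4, 2), (5, 6), (6, 2)}; count = 6.

For each of the 49 pairs (x, y) ∈ F_7², evaluate f(x, y) mod 7. Record the zeros.
  x = 0: [0↦4, 1↦4, 2↦4, 3↦4, 4↦4, 5↦4, 6↦4]  zeros at y ∈ ∅
  x = 1: [0↦4, 1↦5, 2↦6, 3↦0, 4↦1, 5↦2, 6↦3]  zeros at y ∈ {3}
  x = 2: [0↦2, 1↦4, 2↦6, 3↦1, 4↦3, 5↦5, 6↦0]  zeros at y ∈ {6}
  x = 3: [0↦5, 1↦1, 2↦4, 3↦0, 4↦3, 5↦6, 6↦2]  zeros at y ∈ {3}
  x = 4: [0↦6, 1↦3, 2↦0, 3↦4, 4↦1, 5↦5, 6↦2]  zeros at y ∈ {2}
  x = 5: [0↦5, 1↦3, 2↦1, 3↦6, 4↦4, 5↦2, 6↦0]  zeros at y ∈ {6}
  x = 6: [0↦2, 1↦1, 2↦0, 3↦6, 4↦5, 5↦4, 6↦3]  zeros at y ∈ {2}
Collecting zeros: affine points = {(1, 3), (2, 6), (3, 3), (4, 2), (5, 6), (6, 2)}.
Total count |C(F_7)_aff| = 6.


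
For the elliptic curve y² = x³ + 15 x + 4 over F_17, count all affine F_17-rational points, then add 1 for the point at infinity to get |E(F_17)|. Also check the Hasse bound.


Affine points = {(0, 2), (0, 15), (2, 5), (2, 12), (3, 5), (3, 12), (4, 3), (4, 14), (5, 0), (6, 2), (6, 15), (9, 1), (9, 16), (10, 7), (10, 10), (11, 2), (11, 15), (12, 5), (12, 12), (13, 4), (13, 13), (14, 0), (15, 0)}; affine count = 23; |E(F_17)| = 24.

Discriminant check: Δ ∝ 4a³ + 27b² = 4·15³ + 27·4² = 4·3375 + 27·16 ≡ 9 (mod 17). Nonzero ⇒ E is nonsingular.
For each x ∈ F_17, compute rhs = x³ + 15·x + 4 mod 17, then count y ∈ F_17 with y² ≡ rhs.
  x = 0: rhs = 4, matching y values: 2, 15 (2 points).
  x = 1: rhs = 3, matching y values: none (0 points).
  x = 2: rhs = 8, matching y values: 5, 12 (2 points).
  x = 3: rhs = 8, matching y values: 5, 12 (2 points).
  x = 4: rhs = 9, matching y values: 3, 14 (2 points).
  x = 5: rhs = 0, matching y values: 0 (1 points).
  x = 6: rhs = 4, matching y values: 2, 15 (2 points).
  x = 7: rhs = 10, matching y values: none (0 points).
  x = 8: rhs = 7, matching y values: none (0 points).
  x = 9: rhs = 1, matching y values: 1, 16 (2 points).
  x = 10: rhs = 15, matching y values: 7, 10 (2 points).
  x = 11: rhs = 4, matching y values: 2, 15 (2 points).
  x = 12: rhs = 8, matching y values: 5, 12 (2 points).
  x = 13: rhs = 16, matching y values: 4, 13 (2 points).
  x = 14: rhs = 0, matching y values: 0 (1 points).
  x = 15: rhs = 0, matching y values: 0 (1 points).
  x = 16: rhs = 5, matching y values: none (0 points).
Total affine count: 23.
Full point count |E(F_17)| = 23 + 1 = 24.
Hasse bound: |24 − (17+1)| = |6| = 6 ≤ 2√17 ≈ 8.2462 ✓.


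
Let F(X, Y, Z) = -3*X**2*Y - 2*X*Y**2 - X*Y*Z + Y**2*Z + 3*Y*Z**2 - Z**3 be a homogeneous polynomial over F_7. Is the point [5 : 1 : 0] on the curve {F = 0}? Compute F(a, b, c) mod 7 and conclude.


F(5,1,0) ≡ 6 (mod 7); P is NOT on the curve.

Evaluate F(5, 1, 0) term-by-term (mod 7).
  -3*X**2*Y ↦ -3·25·1·1 = -75
  -2*X*Y**2 ↦ -2·5·1·1 = -10
  -X*Y*Z ↦ -1·5·1·0 = 0
  Y**2*Z ↦ 1·1·1·0 = 0
  3*Y*Z**2 ↦ 3·1·1·0 = 0
  -Z**3 ↦ -1·1·1·0 = 0
Sum: F(5, 1, 0) = (-75) + (-10) + (0) + (0) + (0) + (0) = -85.
Reducing mod 7: -85 ≡ 6 (mod 7).
Since F(a, b, c) ≡ 6 ≠ 0 (mod 7), P does NOT lie on the curve.


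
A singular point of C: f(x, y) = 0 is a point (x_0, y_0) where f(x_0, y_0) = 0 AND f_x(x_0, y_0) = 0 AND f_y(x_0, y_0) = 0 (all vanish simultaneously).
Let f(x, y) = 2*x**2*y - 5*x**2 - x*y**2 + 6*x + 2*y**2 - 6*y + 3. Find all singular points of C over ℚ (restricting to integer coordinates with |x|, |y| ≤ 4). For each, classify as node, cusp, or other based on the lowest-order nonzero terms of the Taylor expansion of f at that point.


Singular points: {(1, 2)}; classification: node.

Compute partial derivatives:
  f_x = 4*x*y - 10*x - y**2 + 6.
  f_y = 2*x**2 - 2*x*y + 4*y - 6.
Scan x_0 ∈ {−4, ..., 4}. For each x_0, f_y(x_0, y) is a polynomial in y; find its integer roots y ∈ {−4, ..., 4}, then test f_x and f at those candidates.
  x = -4: f_y(-4, y) = 12*y + 26; no integer root y with |y| ≤ 4.
  x = -3: f_y(-3, y) = 10*y + 12; no integer root y with |y| ≤ 4.
  x = -2: f_y(-2, y) = 8*y + 2; no integer root y with |y| ≤ 4.
  x = -1: f_y(-1, y) = 6*y - 4; no integer root y with |y| ≤ 4.
  x = 0: f_y(0, y) = 4*y - 6; no integer root y with |y| ≤ 4.
  x = 1: f_y(1, y) = 2*y - 4; vanishes at y ∈ {2}. (1, 2): f_x = 0, f = 0 — SINGULAR.
  x = 2: f_y(2, y) = 2; no integer root y with |y| ≤ 4.
  x = 3: f_y(3, y) = 12 - 2*y; no integer root y with |y| ≤ 4.
  x = 4: f_y(4, y) = 26 - 4*y; no integer root y with |y| ≤ 4.
Only singular point on the grid: (1, 2).
Classify: substitute x = 1 + u, y = 2 + v and expand: f = 2*u**2*v - u**2 - u*v**2 + v**2.
No constant or linear terms (consistent with a singular point). Quadratic part: -u**2 + v**2. Cubic part: 2*u**2*v - u*v**2.
The quadratic part v**2 - u**2 = (v − u)(v + u) splits into two distinct linear factors, so there are two distinct tangent lines y − 2 = ±(x − 1) — this is a node (ordinary double point).
Classification: node.


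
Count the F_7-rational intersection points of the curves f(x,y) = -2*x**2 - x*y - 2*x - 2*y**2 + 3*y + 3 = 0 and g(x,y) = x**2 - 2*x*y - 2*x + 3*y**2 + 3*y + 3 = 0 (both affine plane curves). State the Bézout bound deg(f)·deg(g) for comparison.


Common zeros: ∅; count = 0; Bézout bound = 4.

deg(f) = 2, deg(g) = 2, so Bézout bound = 4.
Scan x ∈ F_7. For each x, list the y ∈ F_7 with f(x, y) ≡ 0 and those with g(x, y) ≡ 0 (mod 7); the common zeros in that column are the intersection.
  x = 0: f ≡ 0 at y ∈ ∅; g ≡ 0 at y ∈ {2, 4}; common: ∅.
  x = 1: f ≡ 0 at y ∈ ∅; g ≡ 0 at y ∈ ∅; common: ∅.
  x = 2: f ≡ 0 at y ∈ ∅; g ≡ 0 at y ∈ {6}; common: ∅.
  x = 3: f ≡ 0 at y ∈ {0}; g ≡ 0 at y ∈ {4}; common: ∅.
  x = 4: f ≡ 0 at y ∈ ∅; g ≡ 0 at y ∈ ∅; common: ∅.
  x = 5: f ≡ 0 at y ∈ ∅; g ≡ 0 at y ∈ {1, 6}; common: ∅.
  x = 6: f ≡ 0 at y ∈ ∅; g ≡ 0 at y ∈ {1, 2}; common: ∅.
Collecting: common zeros = ∅, so the count is 0.
Comparison with the Bézout bound: 0 ≤ 4 = deg(f)·deg(g), as expected for curves with no common component (the affine F_7-count falls short of the bound because intersections may lie at infinity, over extension fields, or carry multiplicity).


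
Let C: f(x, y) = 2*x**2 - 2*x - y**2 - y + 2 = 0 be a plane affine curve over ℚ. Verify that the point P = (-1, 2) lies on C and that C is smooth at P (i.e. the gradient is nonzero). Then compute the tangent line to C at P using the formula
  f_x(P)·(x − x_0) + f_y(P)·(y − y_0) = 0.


Tangent line at P: -6*x - 5*y + 4 = 0.

Step 1: f(-1, 2) = 0, so P lies on C.
Step 2: partial derivatives
  f_x(x, y) = 4*x - 2, f_y(x, y) = -2*y - 1.
  f_x(P) = -6, f_y(P) = -5 (gradient nonzero, so P is smooth).
Step 3: tangent line at P: -6·(x − -1) + -5·(y − 2) = 0.
Expanding: -6*x - 5*y + 4 = 0.


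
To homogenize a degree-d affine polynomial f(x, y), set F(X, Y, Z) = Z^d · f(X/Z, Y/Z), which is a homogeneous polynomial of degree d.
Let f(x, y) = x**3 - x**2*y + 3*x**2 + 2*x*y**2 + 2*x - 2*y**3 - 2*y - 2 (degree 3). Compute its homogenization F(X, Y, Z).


F(X, Y, Z) = X**3 - X**2*Y + 3*X**2*Z + 2*X*Y**2 + 2*X*Z**2 - 2*Y**3 - 2*Y*Z**2 - 2*Z**3

deg(f) = 3.
Substitute x = X/Z, y = Y/Z into f, then multiply by Z^3.
  monomial 1·x^3·y^0 ↦ 1·X^3·Y^0·Z^0.
  monomial -1·x^2·y^1 ↦ -1·X^2·Y^1·Z^0.
  monomial 3·x^2·y^0 ↦ 3·X^2·Y^0·Z^1.
  monomial 2·x^1·y^2 ↦ 2·X^1·Y^2·Z^0.
  monomial 2·x^1·y^0 ↦ 2·X^1·Y^0·Z^2.
  monomial -2·x^0·y^3 ↦ -2·X^0·Y^3·Z^0.
  monomial -2·x^0·y^1 ↦ -2·X^0·Y^1·Z^2.
  monomial -2·x^0·y^0 ↦ -2·X^0·Y^0·Z^3.
Collecting: F(X, Y, Z) = X**3 - X**2*Y + 3*X**2*Z + 2*X*Y**2 + 2*X*Z**2 - 2*Y**3 - 2*Y*Z**2 - 2*Z**3.
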